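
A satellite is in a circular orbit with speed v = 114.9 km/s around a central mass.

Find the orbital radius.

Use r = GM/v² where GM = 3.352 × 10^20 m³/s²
v = 114.9 km/s = 114900 m/s
GM = 3.352 × 10^20 m³/s²
v² = 1.3202 × 10^10 m²/s²
r = GM/v² = (3.352 × 10^20) / (1.3202 × 10^10) = 2.53901 × 10^10 m ≈ 25.39 Gm

Final answer: 25.39 Gm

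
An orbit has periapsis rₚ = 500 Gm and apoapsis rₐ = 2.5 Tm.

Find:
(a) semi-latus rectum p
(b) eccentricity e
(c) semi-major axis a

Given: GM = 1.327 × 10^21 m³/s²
rₚ = 500 Gm = 5 × 10^11 m
rₐ = 2.5 Tm = 2.5 × 10^12 m
GM = 1.327 × 10^21 m³/s²
a = (rₚ + rₐ)/2 = 1.5 × 10^12 m
e = (rₐ − rₚ)/(rₐ + rₚ) = (2 × 10^12) / (3 × 10^12) = 0.666667
(a) 1 − e² = 0.555556;  p = a(1 − e²) = 1.5 × 10^12 × 0.555556 = 8.33333 × 10^11 m ≈ 833.3 Gm
(b) e = 0.666667 ≈ 0.6667
(c) a = 1.5 × 10^12 m ≈ 1.5 Tm

Final answer:
(a) semi-latus rectum p = 833.3 Gm
(b) eccentricity e = 0.6667
(c) semi-major axis a = 1.5 Tm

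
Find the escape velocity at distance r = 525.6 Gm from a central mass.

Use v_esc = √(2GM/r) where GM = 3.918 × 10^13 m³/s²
r = 525.6 Gm = 5.256 × 10^11 m
GM = 3.918 × 10^13 m³/s²
2GM/r = 2 × (3.918 × 10^13) / (5.256 × 10^11) = 149.087 m²/s²
v_esc = √(2GM/r) = 12.2101 m/s ≈ 12.21 m/s

Final answer: 12.21 m/s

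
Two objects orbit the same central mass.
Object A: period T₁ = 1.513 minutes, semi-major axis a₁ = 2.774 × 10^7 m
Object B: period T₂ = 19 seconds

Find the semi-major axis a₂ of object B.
T₁ = 1.513 minutes = 90.78 s
T₂ = 19 seconds
a₁ = 2.774 × 10^7 m
Kepler's third law: (T₂/T₁)² = (a₂/a₁)³  ⇒  a₂ = a₁ (T₂/T₁)^(2/3)
T₂/T₁ = 0.209297
(T₂/T₁)^(2/3) = 0.352513
a₂ = 2.774 × 10^7 m × 0.352513 = 9.77872 × 10^6 m ≈ 9.779 × 10^6 m

Final answer: a₂ = 9.779 × 10^6 m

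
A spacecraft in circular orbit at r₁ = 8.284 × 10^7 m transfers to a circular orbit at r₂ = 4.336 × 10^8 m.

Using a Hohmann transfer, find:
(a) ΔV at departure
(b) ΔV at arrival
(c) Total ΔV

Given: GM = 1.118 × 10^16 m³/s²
r₁ = 8.284 × 10^7 m
r₂ = 4.336 × 10^8 m
GM = 1.118 × 10^16 m³/s²
Transfer ellipse: a_t = (r₁ + r₂)/2 = 2.5822 × 10^8 m
Circular speed at r₁: v₁ = √(GM/r₁) = 11617.2 m/s
Transfer speed at r₁ (periapsis): v₁ₜ = √(GM(2/r₁ − 1/a_t)) = 15054 m/s
(a) ΔV₁ = v₁ₜ − v₁ = 3436.77 m/s ≈ 3.437 km/s
Circular speed at r₂: v₂ = √(GM/r₂) = 5077.81 m/s
Transfer speed at r₂ (apoapsis): v₂ₜ = √(GM(2/r₂ − 1/a_t)) = 2876.08 m/s
(b) ΔV₂ = v₂ − v₂ₜ = 2201.73 m/s ≈ 2.202 km/s
(c) ΔV_total = ΔV₁ + ΔV₂ = 5638.49 m/s ≈ 5.638 km/s

Final answer:
(a) ΔV₁ = 3.437 km/s
(b) ΔV₂ = 2.202 km/s
(c) ΔV_total = 5.638 km/s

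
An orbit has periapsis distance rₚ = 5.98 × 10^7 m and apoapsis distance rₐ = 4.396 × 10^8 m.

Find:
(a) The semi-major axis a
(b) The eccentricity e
rₚ = 5.98 × 10^7 m
rₐ = 4.396 × 10^8 m
(a) a = (rₚ + rₐ)/2 = 2.497 × 10^8 m ≈ 2.497 × 10^8 m
(b) e = (rₐ − rₚ)/(rₐ + rₚ) = (3.798 × 10^8) / (4.994 × 10^8) = 0.760513

Final answer:
(a) a = 2.497 × 10^8 m
(b) e = 0.7605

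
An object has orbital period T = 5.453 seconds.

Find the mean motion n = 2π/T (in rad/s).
T = 5.453 seconds
n = 2π / 5.453 s = 1.15224 rad/s ≈ 1.152 rad/s

Final answer: n = 1.152 rad/s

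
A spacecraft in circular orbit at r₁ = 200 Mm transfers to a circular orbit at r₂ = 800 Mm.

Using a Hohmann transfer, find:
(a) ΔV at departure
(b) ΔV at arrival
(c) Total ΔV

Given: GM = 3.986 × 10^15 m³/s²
r₁ = 200 Mm = 2 × 10^8 m
r₂ = 800 Mm = 8 × 10^8 m
GM = 3.986 × 10^15 m³/s²
Transfer ellipse: a_t = (r₁ + r₂)/2 = 5 × 10^8 m
Circular speed at r₁: v₁ = √(GM/r₁) = 4464.3 m/s
Transfer speed at r₁ (periapsis): v₁ₜ = √(GM(2/r₁ − 1/a_t)) = 5646.95 m/s
(a) ΔV₁ = v₁ₜ − v₁ = 1182.64 m/s ≈ 1.183 km/s
Circular speed at r₂: v₂ = √(GM/r₂) = 2232.15 m/s
Transfer speed at r₂ (apoapsis): v₂ₜ = √(GM(2/r₂ − 1/a_t)) = 1411.74 m/s
(b) ΔV₂ = v₂ − v₂ₜ = 820.415 m/s ≈ 820.4 m/s
(c) ΔV_total = ΔV₁ + ΔV₂ = 2003.06 m/s ≈ 2.003 km/s

Final answer:
(a) ΔV₁ = 1.183 km/s
(b) ΔV₂ = 820.4 m/s
(c) ΔV_total = 2.003 km/s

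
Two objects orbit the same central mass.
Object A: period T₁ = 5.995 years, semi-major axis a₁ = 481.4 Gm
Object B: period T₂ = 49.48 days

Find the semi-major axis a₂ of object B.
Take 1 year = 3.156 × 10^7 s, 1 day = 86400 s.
T₁ = 5.995 years = 1.89202 × 10^8 s
T₂ = 49.48 days = 4.27507 × 10^6 s
a₁ = 481.4 Gm = 4.814 × 10^11 m
Kepler's third law: (T₂/T₁)² = (a₂/a₁)³  ⇒  a₂ = a₁ (T₂/T₁)^(2/3)
T₂/T₁ = 0.0225953
(T₂/T₁)^(2/3) = 0.0799242
a₂ = 4.814 × 10^11 m × 0.0799242 = 3.84755 × 10^10 m ≈ 38.48 Gm

Final answer: a₂ = 38.48 Gm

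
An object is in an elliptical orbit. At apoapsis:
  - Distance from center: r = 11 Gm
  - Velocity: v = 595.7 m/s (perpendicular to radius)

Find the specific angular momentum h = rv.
r = 11 Gm = 1.1 × 10^10 m
v = 595.7 m/s
h = rv = 1.1 × 10^10 × 595.7 = 6.5527 × 10^12 m²/s ≈ 6.553 × 10^12 m²/s

Final answer: h = 6.553 × 10^12 m²/s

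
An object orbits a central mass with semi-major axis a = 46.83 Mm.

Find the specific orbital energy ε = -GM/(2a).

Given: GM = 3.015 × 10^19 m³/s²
a = 46.83 Mm = 4.683 × 10^7 m
GM = 3.015 × 10^19 m³/s²
2a = 9.366 × 10^7 m
ε = −GM/(2a) = -3.21909 × 10^11 J/kg ≈ -321.9 GJ/kg

Final answer: -321.9 GJ/kg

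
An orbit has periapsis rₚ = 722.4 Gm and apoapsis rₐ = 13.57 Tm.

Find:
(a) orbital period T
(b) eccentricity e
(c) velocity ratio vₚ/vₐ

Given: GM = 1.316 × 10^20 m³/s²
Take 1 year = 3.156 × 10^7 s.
rₚ = 722.4 Gm = 7.224 × 10^11 m
rₐ = 13.57 Tm = 1.357 × 10^13 m
GM = 1.316 × 10^20 m³/s²
a = (rₚ + rₐ)/2 = 7.1462 × 10^12 m
e = (rₐ − rₚ)/(rₐ + rₚ) = (1.28476 × 10^13) / (1.42924 × 10^13) = 0.898911
(a) a³ = 3.64943 × 10^38 m³;  T = 2π √(a³/GM) = 2π × 1.66527 × 10^9 s = 1.04632 × 10^10 s ≈ 331.5 years
(b) e = 0.898911 ≈ 0.8989
(c) vₚ/vₐ = rₐ/rₚ (angular momentum) = (1.357 × 10^13) / (7.224 × 10^11) = 18.7846 ≈ 18.78

Final answer:
(a) orbital period T = 331.5 years
(b) eccentricity e = 0.8989
(c) velocity ratio vₚ/vₐ = 18.78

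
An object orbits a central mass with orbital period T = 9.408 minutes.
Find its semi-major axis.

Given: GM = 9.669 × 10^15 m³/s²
T = 9.408 minutes = 564.48 s
GM = 9.669 × 10^15 m³/s²
Kepler's third law: a³ = GM T² / (4π²)
T² = 318638 s²
a³ = (9.669 × 10^15) × 318638 / (4π²) = 7.80403 × 10^19 m³
a = (a³)^(1/3) = 4.27339 × 10^6 m ≈ 4.273 × 10^6 m

Final answer: 4.273 × 10^6 m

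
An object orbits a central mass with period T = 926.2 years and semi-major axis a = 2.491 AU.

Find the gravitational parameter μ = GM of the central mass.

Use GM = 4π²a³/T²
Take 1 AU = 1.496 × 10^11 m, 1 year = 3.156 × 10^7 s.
T = 926.2 years = 2.92309 × 10^10 s
a = 2.491 AU = 3.72654 × 10^11 m
a³ = 5.17507 × 10^34 m³
T² = 8.54444 × 10^20 s²
GM = 4π² × (5.17507 × 10^34) / (8.54444 × 10^20) = 2.39107 × 10^15 m³/s²
GM ≈ 2.391 × 10^15 m³/s²

Final answer: GM = 2.391 × 10^15 m³/s²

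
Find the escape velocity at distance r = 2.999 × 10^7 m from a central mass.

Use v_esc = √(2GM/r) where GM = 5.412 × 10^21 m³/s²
r = 2.999 × 10^7 m
GM = 5.412 × 10^21 m³/s²
2GM/r = 2 × (5.412 × 10^21) / (2.999 × 10^7) = 3.6092 × 10^14 m²/s²
v_esc = √(2GM/r) = 1.89979 × 10^7 m/s ≈ 1.9 × 10^4 km/s

Final answer: 1.9 × 10^4 km/s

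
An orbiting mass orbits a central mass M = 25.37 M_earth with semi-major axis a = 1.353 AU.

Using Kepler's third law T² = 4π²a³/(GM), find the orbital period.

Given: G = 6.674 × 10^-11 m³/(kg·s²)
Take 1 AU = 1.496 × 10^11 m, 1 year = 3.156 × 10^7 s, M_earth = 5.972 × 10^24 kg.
M = 25.37 M_earth = 1.5151 × 10^26 kg
GM = G × M = 6.674 × 10^-11 × 1.5151 × 10^26 = 1.01118 × 10^16 m³/s²
a = 1.353 AU = 2.02409 × 10^11 m
a³ = 8.29255 × 10^33 m³
T = 2π √(a³/GM) = 2π √((8.29255 × 10^33) / (1.01118 × 10^16)) = 2π × 9.05588 × 10^8 s
T = 5.68998 × 10^9 s ≈ 180.3 years

Final answer: 180.3 years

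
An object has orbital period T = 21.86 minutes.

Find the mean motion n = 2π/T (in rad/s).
T = 21.86 minutes = 1311.6 s
n = 2π / 1311.6 s = 0.00479047 rad/s ≈ 0.00479 rad/s

Final answer: n = 0.00479 rad/s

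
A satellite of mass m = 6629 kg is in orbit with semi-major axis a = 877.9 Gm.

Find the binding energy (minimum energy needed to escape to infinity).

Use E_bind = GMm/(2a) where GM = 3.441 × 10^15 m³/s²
a = 877.9 Gm = 8.779 × 10^11 m
GM = 3.441 × 10^15 m³/s²
m = 6629 kg
GMm = 3.441 × 10^15 × 6629 = 2.28104 × 10^19 m³·kg/s²
2a = 1.7558 × 10^12 m
E_bind = GMm/(2a) = 1.29915 × 10^7 J ≈ 12.99 MJ

Final answer: 12.99 MJ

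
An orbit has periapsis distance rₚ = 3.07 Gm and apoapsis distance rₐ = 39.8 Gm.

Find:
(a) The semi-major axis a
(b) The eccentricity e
rₚ = 3.07 Gm = 3.07 × 10^9 m
rₐ = 39.8 Gm = 3.98 × 10^10 m
(a) a = (rₚ + rₐ)/2 = 2.1435 × 10^10 m ≈ 21.43 Gm
(b) e = (rₐ − rₚ)/(rₐ + rₚ) = (3.673 × 10^10) / (4.287 × 10^10) = 0.856776

Final answer:
(a) a = 21.43 Gm
(b) e = 0.8568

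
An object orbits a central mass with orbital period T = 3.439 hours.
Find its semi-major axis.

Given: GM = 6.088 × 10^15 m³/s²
T = 3.439 hours = 12380.4 s
GM = 6.088 × 10^15 m³/s²
Kepler's third law: a³ = GM T² / (4π²)
T² = 1.53274 × 10^8 s²
a³ = (6.088 × 10^15) × (1.53274 × 10^8) / (4π²) = 2.36366 × 10^22 m³
a = (a³)^(1/3) = 2.86986 × 10^7 m ≈ 2.87 × 10^7 m

Final answer: 2.87 × 10^7 m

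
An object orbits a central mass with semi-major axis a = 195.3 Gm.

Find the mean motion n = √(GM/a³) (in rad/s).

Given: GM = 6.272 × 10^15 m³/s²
a = 195.3 Gm = 1.953 × 10^11 m
GM = 6.272 × 10^15 m³/s²
a³ = 7.44915 × 10^33 m³
GM/a³ = (6.272 × 10^15) / (7.44915 × 10^33) = 8.41975 × 10^-19 s⁻²
n = √(GM/a³) = 9.17592 × 10^-10 rad/s ≈ 9.176 × 10^-10 rad/s

Final answer: n = 9.176 × 10^-10 rad/s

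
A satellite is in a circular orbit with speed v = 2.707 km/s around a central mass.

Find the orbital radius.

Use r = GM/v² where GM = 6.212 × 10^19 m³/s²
v = 2.707 km/s = 2707 m/s
GM = 6.212 × 10^19 m³/s²
v² = 7.32785 × 10^6 m²/s²
r = GM/v² = (6.212 × 10^19) / (7.32785 × 10^6) = 8.47725 × 10^12 m ≈ 8.477 Tm

Final answer: 8.477 Tm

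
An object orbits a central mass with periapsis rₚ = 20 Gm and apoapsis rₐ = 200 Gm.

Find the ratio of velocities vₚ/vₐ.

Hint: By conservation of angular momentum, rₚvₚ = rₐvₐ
rₚ = 20 Gm = 2 × 10^10 m
rₐ = 200 Gm = 2 × 10^11 m
rₚvₚ = rₐvₐ  ⇒  vₚ/vₐ = rₐ/rₚ
vₚ/vₐ = (2 × 10^11) / (2 × 10^10) = 10

Final answer: vₚ/vₐ = 10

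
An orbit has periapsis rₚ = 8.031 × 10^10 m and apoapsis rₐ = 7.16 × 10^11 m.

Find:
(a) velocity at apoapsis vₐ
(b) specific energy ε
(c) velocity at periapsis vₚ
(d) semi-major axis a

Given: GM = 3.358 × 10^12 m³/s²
rₚ = 8.031 × 10^10 m
rₐ = 7.16 × 10^11 m
GM = 3.358 × 10^12 m³/s²
a = (rₚ + rₐ)/2 = 3.98155 × 10^11 m
e = (rₐ − rₚ)/(rₐ + rₚ) = (6.3569 × 10^11) / (7.9631 × 10^11) = 0.798295
(a) vₐ² = GM (2/rₐ − 1/a) = 3.358 × 10^12 × (2.7933 × 10^-12 − 2.51158 × 10^-12) = 0.945987 m²/s²;  vₐ = 0.972619 m/s ≈ 0.9726 m/s
(b) 2a = 7.9631 × 10^11 m;  ε = −GM/(2a) = -4.21695 J/kg ≈ -4.217 J/kg
(c) vₚ² = GM (2/rₚ − 1/a) = 3.358 × 10^12 × (2.49035 × 10^-11 − 2.51158 × 10^-12) = 75.192 m²/s²;  vₚ = 8.67133 m/s ≈ 8.671 m/s
(d) a = 3.98155 × 10^11 m ≈ 3.982 × 10^11 m

Final answer:
(a) velocity at apoapsis vₐ = 0.9726 m/s
(b) specific energy ε = -4.217 J/kg
(c) velocity at periapsis vₚ = 8.671 m/s
(d) semi-major axis a = 3.982 × 10^11 m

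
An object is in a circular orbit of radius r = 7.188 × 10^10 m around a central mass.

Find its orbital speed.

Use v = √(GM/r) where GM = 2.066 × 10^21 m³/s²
r = 7.188 × 10^10 m
GM = 2.066 × 10^21 m³/s²
GM/r = (2.066 × 10^21) / (7.188 × 10^10) = 2.87423 × 10^10 m²/s²
v = √(GM/r) = 169536 m/s ≈ 169.5 km/s

Final answer: 169.5 km/s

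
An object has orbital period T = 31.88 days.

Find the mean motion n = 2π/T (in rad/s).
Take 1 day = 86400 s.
T = 31.88 days = 2.75443 × 10^6 s
n = 2π / (2.75443 × 10^6 s) = 2.28112 × 10^-6 rad/s ≈ 2.281 × 10^-6 rad/s

Final answer: n = 2.281 × 10^-6 rad/s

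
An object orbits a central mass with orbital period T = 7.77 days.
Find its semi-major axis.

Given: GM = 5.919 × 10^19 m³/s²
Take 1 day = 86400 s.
T = 7.77 days = 671328 s
GM = 5.919 × 10^19 m³/s²
Kepler's third law: a³ = GM T² / (4π²)
T² = 4.50681 × 10^11 s²
a³ = (5.919 × 10^19) × (4.50681 × 10^11) / (4π²) = 6.75707 × 10^29 m³
a = (a³)^(1/3) = 8.77511 × 10^9 m ≈ 8.775 Gm

Final answer: 8.775 Gm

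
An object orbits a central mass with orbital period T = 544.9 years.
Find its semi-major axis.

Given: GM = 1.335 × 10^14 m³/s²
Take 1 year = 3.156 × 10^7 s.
T = 544.9 years = 1.7197 × 10^10 s
GM = 1.335 × 10^14 m³/s²
Kepler's third law: a³ = GM T² / (4π²)
T² = 2.95738 × 10^20 s²
a³ = (1.335 × 10^14) × (2.95738 × 10^20) / (4π²) = 1.00007 × 10^33 m³
a = (a³)^(1/3) = 1.00002 × 10^11 m ≈ 100 Gm

Final answer: 100 Gm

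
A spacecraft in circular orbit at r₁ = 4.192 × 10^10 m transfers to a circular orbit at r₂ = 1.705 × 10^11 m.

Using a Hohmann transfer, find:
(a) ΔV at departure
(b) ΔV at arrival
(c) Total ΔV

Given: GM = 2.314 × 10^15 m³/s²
r₁ = 4.192 × 10^10 m
r₂ = 1.705 × 10^11 m
GM = 2.314 × 10^15 m³/s²
Transfer ellipse: a_t = (r₁ + r₂)/2 = 1.0621 × 10^11 m
Circular speed at r₁: v₁ = √(GM/r₁) = 234.948 m/s
Transfer speed at r₁ (periapsis): v₁ₜ = √(GM(2/r₁ − 1/a_t)) = 297.681 m/s
(a) ΔV₁ = v₁ₜ − v₁ = 62.733 m/s ≈ 62.73 m/s
Circular speed at r₂: v₂ = √(GM/r₂) = 116.498 m/s
Transfer speed at r₂ (apoapsis): v₂ₜ = √(GM(2/r₂ − 1/a_t)) = 73.1893 m/s
(b) ΔV₂ = v₂ − v₂ₜ = 43.309 m/s ≈ 43.31 m/s
(c) ΔV_total = ΔV₁ + ΔV₂ = 106.042 m/s ≈ 106 m/s

Final answer:
(a) ΔV₁ = 62.73 m/s
(b) ΔV₂ = 43.31 m/s
(c) ΔV_total = 106 m/s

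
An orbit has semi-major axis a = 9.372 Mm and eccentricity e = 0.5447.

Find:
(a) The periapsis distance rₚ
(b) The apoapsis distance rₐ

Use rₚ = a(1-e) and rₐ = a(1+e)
a = 9.372 Mm = 9.372 × 10^6 m
e = 0.5447:  1 − e = 0.4553,  1 + e = 1.5447
(a) rₚ = a(1 − e) = 9.372 × 10^6 m × 0.4553 = 4.26707 × 10^6 m ≈ 4.267 Mm
(b) rₐ = a(1 + e) = 9.372 × 10^6 m × 1.5447 = 1.44769 × 10^7 m ≈ 14.48 Mm

Final answer:
(a) rₚ = 4.267 Mm
(b) rₐ = 14.48 Mm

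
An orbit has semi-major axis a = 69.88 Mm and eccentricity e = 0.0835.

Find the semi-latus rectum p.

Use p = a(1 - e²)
a = 69.88 Mm = 6.988 × 10^7 m
e = 0.0835,  e² = 0.00697225,  1 − e² = 0.993028
p = a(1 − e²) = 6.988 × 10^7 m × 0.993028 = 6.93928 × 10^7 m ≈ 69.39 Mm

Final answer: p = 69.39 Mm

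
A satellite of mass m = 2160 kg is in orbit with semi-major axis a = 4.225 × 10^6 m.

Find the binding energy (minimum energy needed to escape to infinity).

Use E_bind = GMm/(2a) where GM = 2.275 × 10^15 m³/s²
a = 4.225 × 10^6 m
GM = 2.275 × 10^15 m³/s²
m = 2160 kg
GMm = 2.275 × 10^15 × 2160 = 4.914 × 10^18 m³·kg/s²
2a = 8.45 × 10^6 m
E_bind = GMm/(2a) = 5.81538 × 10^11 J ≈ 581.5 GJ

Final answer: 581.5 GJ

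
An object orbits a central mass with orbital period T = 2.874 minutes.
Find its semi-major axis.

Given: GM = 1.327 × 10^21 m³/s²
T = 2.874 minutes = 172.44 s
GM = 1.327 × 10^21 m³/s²
Kepler's third law: a³ = GM T² / (4π²)
T² = 29735.6 s²
a³ = (1.327 × 10^21) × 29735.6 / (4π²) = 9.9951 × 10^23 m³
a = (a³)^(1/3) = 9.99837 × 10^7 m ≈ 99.98 Mm

Final answer: 99.98 Mm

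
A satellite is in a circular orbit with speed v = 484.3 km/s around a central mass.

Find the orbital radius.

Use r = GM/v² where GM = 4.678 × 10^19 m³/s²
v = 484.3 km/s = 484300 m/s
GM = 4.678 × 10^19 m³/s²
v² = 2.34546 × 10^11 m²/s²
r = GM/v² = (4.678 × 10^19) / (2.34546 × 10^11) = 1.99449 × 10^8 m ≈ 199.4 Mm

Final answer: 199.4 Mm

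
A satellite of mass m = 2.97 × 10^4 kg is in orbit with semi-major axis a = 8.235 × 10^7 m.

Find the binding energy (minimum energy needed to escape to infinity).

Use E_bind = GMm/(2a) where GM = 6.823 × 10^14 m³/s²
a = 8.235 × 10^7 m
GM = 6.823 × 10^14 m³/s²
m = 2.97 × 10^4 kg
GMm = 6.823 × 10^14 × 29700 = 2.02643 × 10^19 m³·kg/s²
2a = 1.647 × 10^8 m
E_bind = GMm/(2a) = 1.23038 × 10^11 J ≈ 123 GJ

Final answer: 123 GJ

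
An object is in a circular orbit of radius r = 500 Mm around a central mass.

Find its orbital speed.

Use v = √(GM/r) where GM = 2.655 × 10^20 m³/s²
r = 500 Mm = 5 × 10^8 m
GM = 2.655 × 10^20 m³/s²
GM/r = (2.655 × 10^20) / (5 × 10^8) = 5.31 × 10^11 m²/s²
v = √(GM/r) = 728697 m/s ≈ 728.7 km/s

Final answer: 728.7 km/s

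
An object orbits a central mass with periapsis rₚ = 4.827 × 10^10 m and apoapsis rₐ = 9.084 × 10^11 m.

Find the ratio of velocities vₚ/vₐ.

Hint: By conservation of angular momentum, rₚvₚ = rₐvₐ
rₚ = 4.827 × 10^10 m
rₐ = 9.084 × 10^11 m
rₚvₚ = rₐvₐ  ⇒  vₚ/vₐ = rₐ/rₚ
vₚ/vₐ = (9.084 × 10^11) / (4.827 × 10^10) = 18.8191

Final answer: vₚ/vₐ = 18.82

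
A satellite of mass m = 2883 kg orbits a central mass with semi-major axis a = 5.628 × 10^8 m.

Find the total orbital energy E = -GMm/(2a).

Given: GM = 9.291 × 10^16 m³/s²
a = 5.628 × 10^8 m
GM = 9.291 × 10^16 m³/s²
2a = 1.1256 × 10^9 m
GMm = 9.291 × 10^16 × 2883 = 2.6786 × 10^20 m³·kg/s²
E = −GMm/(2a) = -2.3797 × 10^11 J ≈ -238 GJ

Final answer: -238 GJ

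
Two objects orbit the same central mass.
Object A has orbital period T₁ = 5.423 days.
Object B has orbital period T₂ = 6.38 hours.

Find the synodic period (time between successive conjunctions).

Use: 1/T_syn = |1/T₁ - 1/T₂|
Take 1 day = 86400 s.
T₁ = 5.423 days = 468547 s
T₂ = 6.38 hours = 22968 s
1/T₁ = 2.13426 × 10^-6 s⁻¹
1/T₂ = 4.35388 × 10^-5 s⁻¹
|1/T₁ − 1/T₂| = 4.14046 × 10^-5 s⁻¹
T_syn = 1 / |1/T₁ − 1/T₂| = 24151.9 s ≈ 6.709 hours

Final answer: T_syn = 6.709 hours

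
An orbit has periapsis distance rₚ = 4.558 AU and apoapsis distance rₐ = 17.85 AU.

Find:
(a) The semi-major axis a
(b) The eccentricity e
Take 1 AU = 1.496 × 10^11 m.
rₚ = 4.558 AU = 6.81877 × 10^11 m
rₐ = 17.85 AU = 2.67036 × 10^12 m
(a) a = (rₚ + rₐ)/2 = 1.67612 × 10^12 m ≈ 11.2 AU
(b) e = (rₐ − rₚ)/(rₐ + rₚ) = (1.98848 × 10^12) / (3.35224 × 10^12) = 0.593181

Final answer:
(a) a = 11.2 AU
(b) e = 0.5932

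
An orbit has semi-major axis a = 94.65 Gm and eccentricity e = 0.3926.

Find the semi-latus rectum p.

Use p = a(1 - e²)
a = 94.65 Gm = 9.465 × 10^10 m
e = 0.3926,  e² = 0.154135,  1 − e² = 0.845865
p = a(1 − e²) = 9.465 × 10^10 m × 0.845865 = 8.00611 × 10^10 m ≈ 80.06 Gm

Final answer: p = 80.06 Gm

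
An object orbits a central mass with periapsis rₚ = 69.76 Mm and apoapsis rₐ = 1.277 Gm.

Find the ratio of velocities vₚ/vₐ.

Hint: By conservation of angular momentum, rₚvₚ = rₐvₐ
rₚ = 69.76 Mm = 6.976 × 10^7 m
rₐ = 1.277 Gm = 1.277 × 10^9 m
rₚvₚ = rₐvₐ  ⇒  vₚ/vₐ = rₐ/rₚ
vₚ/vₐ = (1.277 × 10^9) / (6.976 × 10^7) = 18.3056

Final answer: vₚ/vₐ = 18.31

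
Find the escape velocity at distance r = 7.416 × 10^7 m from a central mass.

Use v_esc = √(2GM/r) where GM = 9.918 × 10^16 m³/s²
r = 7.416 × 10^7 m
GM = 9.918 × 10^16 m³/s²
2GM/r = 2 × (9.918 × 10^16) / (7.416 × 10^7) = 2.67476 × 10^9 m²/s²
v_esc = √(2GM/r) = 51718.1 m/s ≈ 51.72 km/s

Final answer: 51.72 km/s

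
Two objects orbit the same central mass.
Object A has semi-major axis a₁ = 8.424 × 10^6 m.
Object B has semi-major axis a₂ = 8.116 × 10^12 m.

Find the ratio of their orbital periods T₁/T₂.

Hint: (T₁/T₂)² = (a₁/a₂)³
a₁ = 8.424 × 10^6 m
a₂ = 8.116 × 10^12 m
a₁/a₂ = 1.03795 × 10^-6
T₁/T₂ = (a₁/a₂)^(3/2) = (1.03795 × 10^-6)^1.5 = 1.05746 × 10^-9

Final answer: T₁/T₂ = 1.057 × 10^-9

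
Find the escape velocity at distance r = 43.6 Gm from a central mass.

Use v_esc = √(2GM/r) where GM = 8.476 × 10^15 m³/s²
r = 43.6 Gm = 4.36 × 10^10 m
GM = 8.476 × 10^15 m³/s²
2GM/r = 2 × (8.476 × 10^15) / (4.36 × 10^10) = 388807 m²/s²
v_esc = √(2GM/r) = 623.544 m/s ≈ 623.5 m/s

Final answer: 623.5 m/s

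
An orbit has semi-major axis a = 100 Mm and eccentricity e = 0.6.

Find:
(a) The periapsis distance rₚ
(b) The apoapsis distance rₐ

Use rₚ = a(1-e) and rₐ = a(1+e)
a = 100 Mm = 1 × 10^8 m
e = 0.6:  1 − e = 0.4,  1 + e = 1.6
(a) rₚ = a(1 − e) = 1 × 10^8 m × 0.4 = 4 × 10^7 m ≈ 40 Mm
(b) rₐ = a(1 + e) = 1 × 10^8 m × 1.6 = 1.6 × 10^8 m ≈ 160 Mm

Final answer:
(a) rₚ = 40 Mm
(b) rₐ = 160 Mm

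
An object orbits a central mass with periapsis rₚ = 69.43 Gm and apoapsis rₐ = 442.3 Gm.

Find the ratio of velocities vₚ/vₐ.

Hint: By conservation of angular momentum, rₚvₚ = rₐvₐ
rₚ = 69.43 Gm = 6.943 × 10^10 m
rₐ = 442.3 Gm = 4.423 × 10^11 m
rₚvₚ = rₐvₐ  ⇒  vₚ/vₐ = rₐ/rₚ
vₚ/vₐ = (4.423 × 10^11) / (6.943 × 10^10) = 6.37045

Final answer: vₚ/vₐ = 6.37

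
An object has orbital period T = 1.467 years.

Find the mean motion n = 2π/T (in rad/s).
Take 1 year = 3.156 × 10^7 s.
T = 1.467 years = 4.62985 × 10^7 s
n = 2π / (4.62985 × 10^7 s) = 1.3571 × 10^-7 rad/s ≈ 1.357 × 10^-7 rad/s

Final answer: n = 1.357 × 10^-7 rad/s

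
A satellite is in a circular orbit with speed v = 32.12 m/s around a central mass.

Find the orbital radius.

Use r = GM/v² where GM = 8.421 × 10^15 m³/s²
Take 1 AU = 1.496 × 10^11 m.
v = 32.12 m/s
GM = 8.421 × 10^15 m³/s²
v² = 1031.69 m²/s²
r = GM/v² = (8.421 × 10^15) / 1031.69 = 8.1623 × 10^12 m ≈ 54.56 AU

Final answer: 54.56 AU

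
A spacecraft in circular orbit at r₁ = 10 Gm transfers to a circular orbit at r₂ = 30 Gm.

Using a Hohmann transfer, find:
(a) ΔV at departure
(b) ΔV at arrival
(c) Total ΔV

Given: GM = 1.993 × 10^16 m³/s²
r₁ = 10 Gm = 1 × 10^10 m
r₂ = 30 Gm = 3 × 10^10 m
GM = 1.993 × 10^16 m³/s²
Transfer ellipse: a_t = (r₁ + r₂)/2 = 2 × 10^10 m
Circular speed at r₁: v₁ = √(GM/r₁) = 1411.74 m/s
Transfer speed at r₁ (periapsis): v₁ₜ = √(GM(2/r₁ − 1/a_t)) = 1729.02 m/s
(a) ΔV₁ = v₁ₜ − v₁ = 317.281 m/s ≈ 317.3 m/s
Circular speed at r₂: v₂ = √(GM/r₂) = 815.066 m/s
Transfer speed at r₂ (apoapsis): v₂ₜ = √(GM(2/r₂ − 1/a_t)) = 576.339 m/s
(b) ΔV₂ = v₂ − v₂ₜ = 238.727 m/s ≈ 238.7 m/s
(c) ΔV_total = ΔV₁ + ΔV₂ = 556.008 m/s ≈ 556 m/s

Final answer:
(a) ΔV₁ = 317.3 m/s
(b) ΔV₂ = 238.7 m/s
(c) ΔV_total = 556 m/s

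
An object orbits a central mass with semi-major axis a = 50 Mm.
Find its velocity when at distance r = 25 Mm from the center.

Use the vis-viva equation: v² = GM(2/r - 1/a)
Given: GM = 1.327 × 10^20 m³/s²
a = 50 Mm = 5 × 10^7 m
r = 25 Mm = 2.5 × 10^7 m
GM = 1.327 × 10^20 m³/s²
2/r − 1/a = 8 × 10^-8 − 2 × 10^-8 = 6 × 10^-8 m⁻¹
v² = GM (2/r − 1/a) = 7.962 × 10^12 m²/s²
v = 2.8217 × 10^6 m/s ≈ 2822 km/s

Final answer: 2822 km/s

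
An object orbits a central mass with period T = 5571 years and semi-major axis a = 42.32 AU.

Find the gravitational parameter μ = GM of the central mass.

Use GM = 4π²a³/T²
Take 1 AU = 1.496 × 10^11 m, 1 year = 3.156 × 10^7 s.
T = 5571 years = 1.75821 × 10^11 s
a = 42.32 AU = 6.33107 × 10^12 m
a³ = 2.53765 × 10^38 m³
T² = 3.09129 × 10^22 s²
GM = 4π² × (2.53765 × 10^38) / (3.09129 × 10^22) = 3.24079 × 10^17 m³/s²
GM ≈ 3.241 × 10^17 m³/s²

Final answer: GM = 3.241 × 10^17 m³/s²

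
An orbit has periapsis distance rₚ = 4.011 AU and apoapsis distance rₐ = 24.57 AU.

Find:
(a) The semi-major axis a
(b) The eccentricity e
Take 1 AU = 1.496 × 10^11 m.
rₚ = 4.011 AU = 6.00046 × 10^11 m
rₐ = 24.57 AU = 3.67567 × 10^12 m
(a) a = (rₚ + rₐ)/2 = 2.13786 × 10^12 m ≈ 14.29 AU
(b) e = (rₐ − rₚ)/(rₐ + rₚ) = (3.07563 × 10^12) / (4.27572 × 10^12) = 0.719324

Final answer:
(a) a = 14.29 AU
(b) e = 0.7193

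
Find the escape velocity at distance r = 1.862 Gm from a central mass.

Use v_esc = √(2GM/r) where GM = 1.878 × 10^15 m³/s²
r = 1.862 Gm = 1.862 × 10^9 m
GM = 1.878 × 10^15 m³/s²
2GM/r = 2 × (1.878 × 10^15) / (1.862 × 10^9) = 2.01719 × 10^6 m²/s²
v_esc = √(2GM/r) = 1420.28 m/s ≈ 1.42 km/s

Final answer: 1.42 km/s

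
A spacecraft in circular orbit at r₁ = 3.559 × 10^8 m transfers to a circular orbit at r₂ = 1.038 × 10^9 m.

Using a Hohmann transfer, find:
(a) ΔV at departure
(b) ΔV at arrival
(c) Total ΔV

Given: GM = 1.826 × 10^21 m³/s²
r₁ = 3.559 × 10^8 m
r₂ = 1.038 × 10^9 m
GM = 1.826 × 10^21 m³/s²
Transfer ellipse: a_t = (r₁ + r₂)/2 = 6.9695 × 10^8 m
Circular speed at r₁: v₁ = √(GM/r₁) = 2.26509 × 10^6 m/s
Transfer speed at r₁ (periapsis): v₁ₜ = √(GM(2/r₁ − 1/a_t)) = 2.76429 × 10^6 m/s
(a) ΔV₁ = v₁ₜ − v₁ = 499199 m/s ≈ 499.2 km/s
Circular speed at r₂: v₂ = √(GM/r₂) = 1.32633 × 10^6 m/s
Transfer speed at r₂ (apoapsis): v₂ₜ = √(GM(2/r₂ − 1/a_t)) = 947796 m/s
(b) ΔV₂ = v₂ − v₂ₜ = 378534 m/s ≈ 378.5 km/s
(c) ΔV_total = ΔV₁ + ΔV₂ = 877734 m/s ≈ 877.7 km/s

Final answer:
(a) ΔV₁ = 499.2 km/s
(b) ΔV₂ = 378.5 km/s
(c) ΔV_total = 877.7 km/s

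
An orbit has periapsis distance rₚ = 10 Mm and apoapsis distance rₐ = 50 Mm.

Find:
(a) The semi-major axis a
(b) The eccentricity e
rₚ = 10 Mm = 1 × 10^7 m
rₐ = 50 Mm = 5 × 10^7 m
(a) a = (rₚ + rₐ)/2 = 3 × 10^7 m ≈ 30 Mm
(b) e = (rₐ − rₚ)/(rₐ + rₚ) = (4 × 10^7) / (6 × 10^7) = 0.666667

Final answer:
(a) a = 30 Mm
(b) e = 0.6667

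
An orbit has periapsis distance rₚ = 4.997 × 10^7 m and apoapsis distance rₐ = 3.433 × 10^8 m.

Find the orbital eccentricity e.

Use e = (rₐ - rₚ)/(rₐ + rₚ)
rₚ = 4.997 × 10^7 m
rₐ = 3.433 × 10^8 m
rₐ − rₚ = 2.9333 × 10^8 m
rₐ + rₚ = 3.9327 × 10^8 m
e = (rₐ − rₚ)/(rₐ + rₚ) = 0.745874

Final answer: e = 0.7459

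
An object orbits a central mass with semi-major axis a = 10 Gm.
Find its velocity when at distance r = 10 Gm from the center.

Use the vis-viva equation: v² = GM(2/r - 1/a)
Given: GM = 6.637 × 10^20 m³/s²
a = 10 Gm = 1 × 10^10 m
r = 10 Gm = 1 × 10^10 m
GM = 6.637 × 10^20 m³/s²
2/r − 1/a = 2 × 10^-10 − 1 × 10^-10 = 1 × 10^-10 m⁻¹
v² = GM (2/r − 1/a) = 6.637 × 10^10 m²/s²
v = 257624 m/s ≈ 257.6 km/s

Final answer: 257.6 km/s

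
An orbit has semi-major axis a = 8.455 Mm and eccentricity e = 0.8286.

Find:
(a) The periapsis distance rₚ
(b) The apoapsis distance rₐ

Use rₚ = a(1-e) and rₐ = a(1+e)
a = 8.455 Mm = 8.455 × 10^6 m
e = 0.8286:  1 − e = 0.1714,  1 + e = 1.8286
(a) rₚ = a(1 − e) = 8.455 × 10^6 m × 0.1714 = 1.44919 × 10^6 m ≈ 1.449 Mm
(b) rₐ = a(1 + e) = 8.455 × 10^6 m × 1.8286 = 1.54608 × 10^7 m ≈ 15.46 Mm

Final answer:
(a) rₚ = 1.449 Mm
(b) rₐ = 15.46 Mm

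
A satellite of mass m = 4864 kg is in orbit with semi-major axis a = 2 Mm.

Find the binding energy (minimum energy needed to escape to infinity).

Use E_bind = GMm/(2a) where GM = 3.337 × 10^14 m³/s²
a = 2 Mm = 2 × 10^6 m
GM = 3.337 × 10^14 m³/s²
m = 4864 kg
GMm = 3.337 × 10^14 × 4864 = 1.62312 × 10^18 m³·kg/s²
2a = 4 × 10^6 m
E_bind = GMm/(2a) = 4.05779 × 10^11 J ≈ 405.8 GJ

Final answer: 405.8 GJ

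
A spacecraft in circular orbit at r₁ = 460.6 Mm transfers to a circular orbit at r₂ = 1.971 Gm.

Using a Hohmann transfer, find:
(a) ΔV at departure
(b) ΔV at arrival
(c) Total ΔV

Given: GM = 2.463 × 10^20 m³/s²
r₁ = 460.6 Mm = 4.606 × 10^8 m
r₂ = 1.971 Gm = 1.971 × 10^9 m
GM = 2.463 × 10^20 m³/s²
Transfer ellipse: a_t = (r₁ + r₂)/2 = 1.2158 × 10^9 m
Circular speed at r₁: v₁ = √(GM/r₁) = 731257 m/s
Transfer speed at r₁ (periapsis): v₁ₜ = √(GM(2/r₁ − 1/a_t)) = 931070 m/s
(a) ΔV₁ = v₁ₜ − v₁ = 199813 m/s ≈ 199.8 km/s
Circular speed at r₂: v₂ = √(GM/r₂) = 353500 m/s
Transfer speed at r₂ (apoapsis): v₂ₜ = √(GM(2/r₂ − 1/a_t)) = 217580 m/s
(b) ΔV₂ = v₂ − v₂ₜ = 135919 m/s ≈ 135.9 km/s
(c) ΔV_total = ΔV₁ + ΔV₂ = 335732 m/s ≈ 335.7 km/s

Final answer:
(a) ΔV₁ = 199.8 km/s
(b) ΔV₂ = 135.9 km/s
(c) ΔV_total = 335.7 km/s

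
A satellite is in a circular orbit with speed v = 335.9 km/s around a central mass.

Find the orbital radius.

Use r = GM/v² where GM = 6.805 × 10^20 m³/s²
v = 335.9 km/s = 335900 m/s
GM = 6.805 × 10^20 m³/s²
v² = 1.12829 × 10^11 m²/s²
r = GM/v² = (6.805 × 10^20) / (1.12829 × 10^11) = 6.03126 × 10^9 m ≈ 6.031 Gm

Final answer: 6.031 Gm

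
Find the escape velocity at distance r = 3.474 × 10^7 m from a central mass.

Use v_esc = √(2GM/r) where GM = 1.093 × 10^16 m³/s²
r = 3.474 × 10^7 m
GM = 1.093 × 10^16 m³/s²
2GM/r = 2 × (1.093 × 10^16) / (3.474 × 10^7) = 6.29246 × 10^8 m²/s²
v_esc = √(2GM/r) = 25084.8 m/s ≈ 25.08 km/s

Final answer: 25.08 km/s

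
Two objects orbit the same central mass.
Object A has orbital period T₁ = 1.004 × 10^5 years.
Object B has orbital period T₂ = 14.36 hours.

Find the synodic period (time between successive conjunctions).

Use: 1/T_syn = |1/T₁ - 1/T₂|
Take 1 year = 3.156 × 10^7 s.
T₁ = 1.004 × 10^5 years = 3.16862 × 10^12 s
T₂ = 14.36 hours = 51696 s
1/T₁ = 3.15594 × 10^-13 s⁻¹
1/T₂ = 1.93439 × 10^-5 s⁻¹
|1/T₁ − 1/T₂| = 1.93439 × 10^-5 s⁻¹
T_syn = 1 / |1/T₁ − 1/T₂| = 51696 s ≈ 14.36 hours

Final answer: T_syn = 14.36 hours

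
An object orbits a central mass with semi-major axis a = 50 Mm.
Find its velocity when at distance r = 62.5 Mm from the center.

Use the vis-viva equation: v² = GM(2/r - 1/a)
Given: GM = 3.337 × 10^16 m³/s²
a = 50 Mm = 5 × 10^7 m
r = 62.5 Mm = 6.25 × 10^7 m
GM = 3.337 × 10^16 m³/s²
2/r − 1/a = 3.2 × 10^-8 − 2 × 10^-8 = 1.2 × 10^-8 m⁻¹
v² = GM (2/r − 1/a) = 4.0044 × 10^8 m²/s²
v = 20011 m/s ≈ 20.01 km/s

Final answer: 20.01 km/s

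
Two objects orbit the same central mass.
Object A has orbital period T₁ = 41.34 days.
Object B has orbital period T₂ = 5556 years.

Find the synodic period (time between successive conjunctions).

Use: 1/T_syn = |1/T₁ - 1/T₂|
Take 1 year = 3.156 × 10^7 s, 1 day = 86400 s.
T₁ = 41.34 days = 3.57178 × 10^6 s
T₂ = 5556 years = 1.75347 × 10^11 s
1/T₁ = 2.79973 × 10^-7 s⁻¹
1/T₂ = 5.70297 × 10^-12 s⁻¹
|1/T₁ − 1/T₂| = 2.79967 × 10^-7 s⁻¹
T_syn = 1 / |1/T₁ − 1/T₂| = 3.57185 × 10^6 s ≈ 41.34 days

Final answer: T_syn = 41.34 days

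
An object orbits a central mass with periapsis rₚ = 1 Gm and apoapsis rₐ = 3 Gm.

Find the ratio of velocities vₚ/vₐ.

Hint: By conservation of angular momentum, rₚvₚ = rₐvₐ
rₚ = 1 Gm = 1 × 10^9 m
rₐ = 3 Gm = 3 × 10^9 m
rₚvₚ = rₐvₐ  ⇒  vₚ/vₐ = rₐ/rₚ
vₚ/vₐ = (3 × 10^9) / (1 × 10^9) = 3

Final answer: vₚ/vₐ = 3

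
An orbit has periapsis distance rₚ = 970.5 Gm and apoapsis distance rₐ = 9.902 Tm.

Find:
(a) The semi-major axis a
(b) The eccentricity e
rₚ = 970.5 Gm = 9.705 × 10^11 m
rₐ = 9.902 Tm = 9.902 × 10^12 m
(a) a = (rₚ + rₐ)/2 = 5.43625 × 10^12 m ≈ 5.436 Tm
(b) e = (rₐ − rₚ)/(rₐ + rₚ) = (8.9315 × 10^12) / (1.08725 × 10^13) = 0.821476

Final answer:
(a) a = 5.436 Tm
(b) e = 0.8215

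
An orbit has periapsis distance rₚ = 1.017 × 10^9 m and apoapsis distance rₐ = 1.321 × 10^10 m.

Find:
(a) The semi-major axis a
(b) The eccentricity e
rₚ = 1.017 × 10^9 m
rₐ = 1.321 × 10^10 m
(a) a = (rₚ + rₐ)/2 = 7.1135 × 10^9 m ≈ 7.114 × 10^9 m
(b) e = (rₐ − rₚ)/(rₐ + rₚ) = (1.2193 × 10^10) / (1.4227 × 10^10) = 0.857032

Final answer:
(a) a = 7.114 × 10^9 m
(b) e = 0.857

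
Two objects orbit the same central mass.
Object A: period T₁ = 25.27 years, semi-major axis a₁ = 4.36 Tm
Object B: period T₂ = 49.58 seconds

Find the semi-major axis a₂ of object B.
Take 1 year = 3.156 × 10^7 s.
T₁ = 25.27 years = 7.97521 × 10^8 s
T₂ = 49.58 seconds
a₁ = 4.36 Tm = 4.36 × 10^12 m
Kepler's third law: (T₂/T₁)² = (a₂/a₁)³  ⇒  a₂ = a₁ (T₂/T₁)^(2/3)
T₂/T₁ = 6.21676 × 10^-8
(T₂/T₁)^(2/3) = 1.56931 × 10^-5
a₂ = 4.36 × 10^12 m × 1.56931 × 10^-5 = 6.8422 × 10^7 m ≈ 68.42 Mm

Final answer: a₂ = 68.42 Mm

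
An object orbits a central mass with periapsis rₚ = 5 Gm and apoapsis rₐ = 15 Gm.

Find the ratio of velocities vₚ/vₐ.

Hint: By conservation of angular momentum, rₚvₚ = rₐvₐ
rₚ = 5 Gm = 5 × 10^9 m
rₐ = 15 Gm = 1.5 × 10^10 m
rₚvₚ = rₐvₐ  ⇒  vₚ/vₐ = rₐ/rₚ
vₚ/vₐ = (1.5 × 10^10) / (5 × 10^9) = 3

Final answer: vₚ/vₐ = 3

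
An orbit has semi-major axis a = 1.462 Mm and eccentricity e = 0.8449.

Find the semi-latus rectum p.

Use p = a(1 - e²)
a = 1.462 Mm = 1.462 × 10^6 m
e = 0.8449,  e² = 0.713856,  1 − e² = 0.286144
p = a(1 − e²) = 1.462 × 10^6 m × 0.286144 = 418343 m ≈ 418.3 km

Final answer: p = 418.3 km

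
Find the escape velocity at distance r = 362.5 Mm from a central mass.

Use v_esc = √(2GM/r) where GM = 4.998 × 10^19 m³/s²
r = 362.5 Mm = 3.625 × 10^8 m
GM = 4.998 × 10^19 m³/s²
2GM/r = 2 × (4.998 × 10^19) / (3.625 × 10^8) = 2.75752 × 10^11 m²/s²
v_esc = √(2GM/r) = 525121 m/s ≈ 525.1 km/s

Final answer: 525.1 km/s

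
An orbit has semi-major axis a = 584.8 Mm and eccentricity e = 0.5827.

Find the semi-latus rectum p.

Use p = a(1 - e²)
a = 584.8 Mm = 5.848 × 10^8 m
e = 0.5827,  e² = 0.339539,  1 − e² = 0.660461
p = a(1 − e²) = 5.848 × 10^8 m × 0.660461 = 3.86237 × 10^8 m ≈ 386.2 Mm

Final answer: p = 386.2 Mm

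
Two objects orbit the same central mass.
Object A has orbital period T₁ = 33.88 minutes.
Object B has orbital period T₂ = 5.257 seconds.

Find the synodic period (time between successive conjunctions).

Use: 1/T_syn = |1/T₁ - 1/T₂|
T₁ = 33.88 minutes = 2032.8 s
T₂ = 5.257 seconds
1/T₁ = 0.000491932 s⁻¹
1/T₂ = 0.190223 s⁻¹
|1/T₁ − 1/T₂| = 0.189731 s⁻¹
T_syn = 1 / |1/T₁ − 1/T₂| = 5.27063 s ≈ 5.271 seconds

Final answer: T_syn = 5.271 seconds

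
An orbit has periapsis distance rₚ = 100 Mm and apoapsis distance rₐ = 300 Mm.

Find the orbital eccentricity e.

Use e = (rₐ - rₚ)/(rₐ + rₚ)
rₚ = 100 Mm = 1 × 10^8 m
rₐ = 300 Mm = 3 × 10^8 m
rₐ − rₚ = 2 × 10^8 m
rₐ + rₚ = 4 × 10^8 m
e = (rₐ − rₚ)/(rₐ + rₚ) = 0.5

Final answer: e = 0.5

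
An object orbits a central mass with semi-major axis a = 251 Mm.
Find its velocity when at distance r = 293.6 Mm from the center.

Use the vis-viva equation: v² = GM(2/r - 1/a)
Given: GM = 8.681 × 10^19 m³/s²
a = 251 Mm = 2.51 × 10^8 m
r = 293.6 Mm = 2.936 × 10^8 m
GM = 8.681 × 10^19 m³/s²
2/r − 1/a = 6.81199 × 10^-9 − 3.98406 × 10^-9 = 2.82793 × 10^-9 m⁻¹
v² = GM (2/r − 1/a) = 2.45492 × 10^11 m²/s²
v = 495472 m/s ≈ 495.5 km/s

Final answer: 495.5 km/s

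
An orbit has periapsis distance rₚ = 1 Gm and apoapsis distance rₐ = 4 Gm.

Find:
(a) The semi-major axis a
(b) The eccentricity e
rₚ = 1 Gm = 1 × 10^9 m
rₐ = 4 Gm = 4 × 10^9 m
(a) a = (rₚ + rₐ)/2 = 2.5 × 10^9 m ≈ 2.5 Gm
(b) e = (rₐ − rₚ)/(rₐ + rₚ) = (3 × 10^9) / (5 × 10^9) = 0.6

Final answer:
(a) a = 2.5 Gm
(b) e = 0.6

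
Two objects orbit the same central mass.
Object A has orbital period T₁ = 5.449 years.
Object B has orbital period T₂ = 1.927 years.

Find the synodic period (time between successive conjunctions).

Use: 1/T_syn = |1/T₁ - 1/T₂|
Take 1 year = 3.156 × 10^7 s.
T₁ = 5.449 years = 1.7197 × 10^8 s
T₂ = 1.927 years = 6.08161 × 10^7 s
1/T₁ = 5.81495 × 10^-9 s⁻¹
1/T₂ = 1.6443 × 10^-8 s⁻¹
|1/T₁ − 1/T₂| = 1.06281 × 10^-8 s⁻¹
T_syn = 1 / |1/T₁ − 1/T₂| = 9.40906 × 10^7 s ≈ 2.981 years

Final answer: T_syn = 2.981 years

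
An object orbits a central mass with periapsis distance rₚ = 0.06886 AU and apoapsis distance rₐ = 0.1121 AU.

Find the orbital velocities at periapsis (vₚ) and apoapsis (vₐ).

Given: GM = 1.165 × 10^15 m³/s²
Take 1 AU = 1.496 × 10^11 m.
rₚ = 0.06886 AU = 1.03015 × 10^10 m
rₐ = 0.1121 AU = 1.67702 × 10^10 m
GM = 1.165 × 10^15 m³/s²
a = (rₚ + rₐ)/2 = 1.35358 × 10^10 m
Vis-viva: v² = GM (2/r − 1/a)
vₚ² = 1.165 × 10^15 × (1.94147 × 10^-10 − 7.38781 × 10^-11) = 140114 m²/s²
vₚ = 374.318 m/s ≈ 374.3 m/s
vₐ² = 1.165 × 10^15 × (1.19259 × 10^-10 − 7.38781 × 10^-11) = 52869.2 m²/s²
vₐ = 229.933 m/s ≈ 229.9 m/s

Final answer: vₚ = 374.3 m/s, vₐ = 229.9 m/s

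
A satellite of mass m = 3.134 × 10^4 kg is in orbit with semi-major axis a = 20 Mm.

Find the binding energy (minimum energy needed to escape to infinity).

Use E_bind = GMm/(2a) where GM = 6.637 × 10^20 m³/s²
a = 20 Mm = 2 × 10^7 m
GM = 6.637 × 10^20 m³/s²
m = 3.134 × 10^4 kg
GMm = 6.637 × 10^20 × 31340 = 2.08004 × 10^25 m³·kg/s²
2a = 4 × 10^7 m
E_bind = GMm/(2a) = 5.20009 × 10^17 J ≈ 520 PJ

Final answer: 520 PJ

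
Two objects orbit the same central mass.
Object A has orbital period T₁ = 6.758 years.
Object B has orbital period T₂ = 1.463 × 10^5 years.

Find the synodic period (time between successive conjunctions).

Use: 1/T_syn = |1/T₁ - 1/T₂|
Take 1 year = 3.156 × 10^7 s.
T₁ = 6.758 years = 2.13282 × 10^8 s
T₂ = 1.463 × 10^5 years = 4.61723 × 10^12 s
1/T₁ = 4.68862 × 10^-9 s⁻¹
1/T₂ = 2.1658 × 10^-13 s⁻¹
|1/T₁ − 1/T₂| = 4.6884 × 10^-9 s⁻¹
T_syn = 1 / |1/T₁ − 1/T₂| = 2.13292 × 10^8 s ≈ 6.758 years

Final answer: T_syn = 6.758 years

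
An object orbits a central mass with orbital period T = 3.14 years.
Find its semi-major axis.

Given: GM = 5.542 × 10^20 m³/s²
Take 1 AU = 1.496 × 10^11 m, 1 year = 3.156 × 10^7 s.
T = 3.14 years = 9.90984 × 10^7 s
GM = 5.542 × 10^20 m³/s²
Kepler's third law: a³ = GM T² / (4π²)
T² = 9.82049 × 10^15 s²
a³ = (5.542 × 10^20) × (9.82049 × 10^15) / (4π²) = 1.37861 × 10^35 m³
a = (a³)^(1/3) = 5.16591 × 10^11 m ≈ 3.453 AU

Final answer: 3.453 AU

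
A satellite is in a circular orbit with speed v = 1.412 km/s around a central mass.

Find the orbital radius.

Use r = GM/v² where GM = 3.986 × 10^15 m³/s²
v = 1.412 km/s = 1412 m/s
GM = 3.986 × 10^15 m³/s²
v² = 1.99374 × 10^6 m²/s²
r = GM/v² = (3.986 × 10^15) / (1.99374 × 10^6) = 1.99925 × 10^9 m ≈ 1.999 Gm

Final answer: 1.999 Gm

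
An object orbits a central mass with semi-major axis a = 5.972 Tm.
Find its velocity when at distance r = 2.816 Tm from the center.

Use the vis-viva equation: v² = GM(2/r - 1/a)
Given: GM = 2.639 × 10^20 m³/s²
a = 5.972 Tm = 5.972 × 10^12 m
r = 2.816 Tm = 2.816 × 10^12 m
GM = 2.639 × 10^20 m³/s²
2/r − 1/a = 7.10227 × 10^-13 − 1.67448 × 10^-13 = 5.42779 × 10^-13 m⁻¹
v² = GM (2/r − 1/a) = 1.43239 × 10^8 m²/s²
v = 11968.3 m/s ≈ 11.97 km/s

Final answer: 11.97 km/s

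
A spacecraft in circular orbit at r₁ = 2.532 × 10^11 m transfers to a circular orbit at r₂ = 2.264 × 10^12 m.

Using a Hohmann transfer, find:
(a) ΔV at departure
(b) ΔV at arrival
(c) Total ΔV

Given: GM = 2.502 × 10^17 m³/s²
r₁ = 2.532 × 10^11 m
r₂ = 2.264 × 10^12 m
GM = 2.502 × 10^17 m³/s²
Transfer ellipse: a_t = (r₁ + r₂)/2 = 1.2586 × 10^12 m
Circular speed at r₁: v₁ = √(GM/r₁) = 994.058 m/s
Transfer speed at r₁ (periapsis): v₁ₜ = √(GM(2/r₁ − 1/a_t)) = 1333.23 m/s
(a) ΔV₁ = v₁ₜ − v₁ = 339.175 m/s ≈ 339.2 m/s
Circular speed at r₂: v₂ = √(GM/r₂) = 332.434 m/s
Transfer speed at r₂ (apoapsis): v₂ₜ = √(GM(2/r₂ − 1/a_t)) = 149.105 m/s
(b) ΔV₂ = v₂ − v₂ₜ = 183.329 m/s ≈ 183.3 m/s
(c) ΔV_total = ΔV₁ + ΔV₂ = 522.504 m/s ≈ 522.5 m/s

Final answer:
(a) ΔV₁ = 339.2 m/s
(b) ΔV₂ = 183.3 m/s
(c) ΔV_total = 522.5 m/s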